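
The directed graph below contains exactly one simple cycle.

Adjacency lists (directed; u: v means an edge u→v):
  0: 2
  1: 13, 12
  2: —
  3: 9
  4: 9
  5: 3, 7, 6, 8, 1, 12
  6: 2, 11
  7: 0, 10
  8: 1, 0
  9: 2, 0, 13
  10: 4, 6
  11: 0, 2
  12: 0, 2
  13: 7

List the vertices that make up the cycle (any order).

4, 7, 9, 10, 13

DFS with gray/black marking from 7:
7 gray
  0 gray
    2 gray
    2 black
  0 black
  10 gray
    4 gray
      9 gray
        9→2: 2 black — skip
        9→0: 0 black — skip
        13 gray
          13→7: 7 is gray → back edge
Back edge closes the cycle 7 → 10 → 4 → 9 → 13 → 7; its vertices are {4, 7, 9, 10, 13}.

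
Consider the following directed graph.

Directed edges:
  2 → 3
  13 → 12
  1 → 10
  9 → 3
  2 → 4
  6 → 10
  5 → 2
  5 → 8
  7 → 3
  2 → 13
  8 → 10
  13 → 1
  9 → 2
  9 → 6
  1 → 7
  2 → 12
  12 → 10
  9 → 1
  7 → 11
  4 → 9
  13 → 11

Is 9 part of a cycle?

Yes

9 is on a cycle iff 9 can reach itself via ≥1 edge.
9 → 2 → 4 → 9 — yes.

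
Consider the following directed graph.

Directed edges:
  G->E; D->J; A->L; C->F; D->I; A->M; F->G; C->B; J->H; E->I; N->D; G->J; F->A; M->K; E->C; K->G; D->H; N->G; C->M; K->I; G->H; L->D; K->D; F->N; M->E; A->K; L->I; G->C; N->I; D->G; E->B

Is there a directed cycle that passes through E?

Yes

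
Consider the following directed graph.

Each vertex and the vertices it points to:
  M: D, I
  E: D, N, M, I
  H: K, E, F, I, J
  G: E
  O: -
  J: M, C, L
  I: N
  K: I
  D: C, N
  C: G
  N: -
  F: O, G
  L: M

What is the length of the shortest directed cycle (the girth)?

4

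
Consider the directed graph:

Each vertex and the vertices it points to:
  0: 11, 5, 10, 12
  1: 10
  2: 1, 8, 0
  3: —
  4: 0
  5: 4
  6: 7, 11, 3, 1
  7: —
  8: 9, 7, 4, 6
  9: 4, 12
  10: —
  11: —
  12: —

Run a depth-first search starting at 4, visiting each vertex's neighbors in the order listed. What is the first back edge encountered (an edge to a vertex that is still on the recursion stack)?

DFS from 4 (visiting each vertex's neighbors in the order listed); mark gray on enter, black on exit:
4 gray
  0 gray
    11 gray
    11 black
    5 gray
      5→4: 4 is gray → back edge
First back edge: 5 → 4.

5→4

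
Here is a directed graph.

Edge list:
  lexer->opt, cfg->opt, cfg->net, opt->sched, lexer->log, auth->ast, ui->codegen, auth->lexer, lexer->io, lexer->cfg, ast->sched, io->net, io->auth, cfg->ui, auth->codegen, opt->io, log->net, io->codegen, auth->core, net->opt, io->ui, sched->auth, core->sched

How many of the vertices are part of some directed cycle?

10

A vertex is on a directed cycle iff it belongs to a strongly connected component of size ≥ 2 (or has a self-loop).
The vertices on cycles are {io, ast, cfg, log, net, opt, auth, core, lexer, sched} — 10 in total.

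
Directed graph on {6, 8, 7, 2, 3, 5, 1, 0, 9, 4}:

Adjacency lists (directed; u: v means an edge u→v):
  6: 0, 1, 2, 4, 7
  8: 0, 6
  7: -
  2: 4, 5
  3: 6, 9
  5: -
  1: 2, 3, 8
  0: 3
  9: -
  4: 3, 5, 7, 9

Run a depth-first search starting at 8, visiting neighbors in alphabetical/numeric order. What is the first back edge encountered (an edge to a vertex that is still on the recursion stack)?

6→0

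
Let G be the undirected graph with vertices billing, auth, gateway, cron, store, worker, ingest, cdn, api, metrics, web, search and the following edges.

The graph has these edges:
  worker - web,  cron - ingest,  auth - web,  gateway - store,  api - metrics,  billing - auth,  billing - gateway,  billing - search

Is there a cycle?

No

DFS, tracking each vertex's parent; an edge to a visited non-parent vertex closes a cycle.
Start from store:
visit store (parent –)
  visit gateway (parent store)
    visit billing (parent gateway)
      billing–gateway: parent, skip
      visit auth (parent billing)
        visit web (parent auth)
          visit worker (parent web)
            worker–web: parent, skip
          web–auth: parent, skip
        auth–billing: parent, skip
      visit search (parent billing)
        search–billing: parent, skip
    gateway–store: parent, skip
visit cron (parent –)
  visit ingest (parent cron)
    ingest–cron: parent, skip
visit cdn (parent –)
visit api (parent –)
  visit metrics (parent api)
    metrics–api: parent, skip
No non-parent visited neighbor found — the graph is a forest.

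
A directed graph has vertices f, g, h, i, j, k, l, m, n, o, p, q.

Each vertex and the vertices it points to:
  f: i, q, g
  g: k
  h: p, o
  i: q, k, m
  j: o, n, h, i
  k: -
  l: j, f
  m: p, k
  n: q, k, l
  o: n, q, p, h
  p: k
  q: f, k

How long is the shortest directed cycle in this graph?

For each vertex v, BFS finds the shortest path from v back to v.
The shortest such closed walk is f → q → f, length 2.

2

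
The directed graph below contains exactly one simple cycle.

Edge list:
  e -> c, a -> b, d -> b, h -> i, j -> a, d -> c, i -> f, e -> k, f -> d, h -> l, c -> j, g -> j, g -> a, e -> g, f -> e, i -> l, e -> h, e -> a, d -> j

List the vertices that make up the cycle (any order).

e, f, h, i

DFS with gray/black marking from f:
f gray
  d gray
    c gray
      j gray
        a gray
          b gray
          b black
        a black
      j black
    c black
    d→j: j black — skip
    d→b: b black — skip
  d black
  e gray
    k gray
    k black
    e→c: c black — skip
    h gray
      i gray
        l gray
        l black
        i→f: f is gray → back edge
Back edge closes the cycle f → e → h → i → f; its vertices are {e, f, h, i}.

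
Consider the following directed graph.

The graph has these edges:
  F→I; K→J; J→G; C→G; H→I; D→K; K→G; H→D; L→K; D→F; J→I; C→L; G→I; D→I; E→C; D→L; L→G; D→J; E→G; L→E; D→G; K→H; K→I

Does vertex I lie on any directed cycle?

No

I lies on a cycle iff there is a path from I back to itself.
Exploring from I, it never reaches itself; equivalently, its strongly connected component is a singleton.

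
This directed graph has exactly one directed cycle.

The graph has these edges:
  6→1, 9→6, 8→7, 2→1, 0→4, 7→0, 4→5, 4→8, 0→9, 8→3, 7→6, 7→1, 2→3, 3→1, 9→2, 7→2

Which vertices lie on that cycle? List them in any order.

DFS with gray/black marking from 0:
0 gray
  9 gray
    2 gray
      1 gray
      1 black
      3 gray
        3→1: 1 black — skip
      3 black
    2 black
    6 gray
      6→1: 1 black — skip
    6 black
  9 black
  4 gray
    8 gray
      7 gray
        7→1: 1 black — skip
        7→0: 0 is gray → back edge
Back edge closes the cycle 0 → 4 → 8 → 7 → 0; its vertices are {0, 4, 7, 8}.

0, 4, 7, 8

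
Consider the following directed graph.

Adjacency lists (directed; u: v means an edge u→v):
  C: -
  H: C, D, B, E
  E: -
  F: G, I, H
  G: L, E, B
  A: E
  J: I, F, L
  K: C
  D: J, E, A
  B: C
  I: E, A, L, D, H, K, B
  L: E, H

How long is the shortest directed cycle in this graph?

3

For each vertex v, BFS finds the shortest path from v back to v.
The shortest such closed walk is I → D → J → I, length 3.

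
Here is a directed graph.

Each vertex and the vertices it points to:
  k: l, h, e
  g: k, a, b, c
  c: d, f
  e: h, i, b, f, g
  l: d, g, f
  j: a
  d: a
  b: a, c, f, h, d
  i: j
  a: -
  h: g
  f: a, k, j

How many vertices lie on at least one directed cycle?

A vertex is on a directed cycle iff it belongs to a strongly connected component of size ≥ 2 (or has a self-loop).
The vertices on cycles are {b, c, e, f, g, h, k, l} — 8 in total.

8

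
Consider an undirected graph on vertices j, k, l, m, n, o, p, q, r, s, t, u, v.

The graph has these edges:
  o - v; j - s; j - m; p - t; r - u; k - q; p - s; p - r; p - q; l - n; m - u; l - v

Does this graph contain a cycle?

DFS, tracking each vertex's parent; an edge to a visited non-parent vertex closes a cycle.
Start from t:
visit t (parent –)
  visit p (parent t)
    p–t: parent, skip
    visit r (parent p)
      visit u (parent r)
        u–r: parent, skip
        visit m (parent u)
          visit j (parent m)
            j–m: parent, skip
            visit s (parent j)
              s–p: p visited and ≠ parent → cycle
Cycle: p – r – u – m – j – s – p.

Yes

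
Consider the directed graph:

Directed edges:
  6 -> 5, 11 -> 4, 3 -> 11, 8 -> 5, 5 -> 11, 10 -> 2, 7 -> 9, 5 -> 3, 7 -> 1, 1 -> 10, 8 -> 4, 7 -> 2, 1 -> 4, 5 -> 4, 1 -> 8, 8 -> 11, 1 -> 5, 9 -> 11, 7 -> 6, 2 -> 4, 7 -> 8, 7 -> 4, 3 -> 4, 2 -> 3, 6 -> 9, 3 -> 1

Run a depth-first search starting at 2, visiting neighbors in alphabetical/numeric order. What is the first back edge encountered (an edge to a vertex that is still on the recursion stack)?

5->3

DFS from 2 (visiting neighbors in alphabetical/numeric order); mark gray on enter, black on exit:
2 gray
  3 gray
    1 gray
      4 gray
      4 black
      5 gray
        5→3: 3 is gray → back edge
First back edge: 5 → 3.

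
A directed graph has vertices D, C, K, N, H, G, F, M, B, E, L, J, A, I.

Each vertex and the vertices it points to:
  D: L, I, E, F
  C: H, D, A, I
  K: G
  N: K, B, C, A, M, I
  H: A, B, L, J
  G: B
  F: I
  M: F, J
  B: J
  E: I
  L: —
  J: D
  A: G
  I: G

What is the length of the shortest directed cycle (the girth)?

5

For each vertex v, BFS finds the shortest path from v back to v.
The shortest such closed walk is J → D → I → G → B → J, length 5.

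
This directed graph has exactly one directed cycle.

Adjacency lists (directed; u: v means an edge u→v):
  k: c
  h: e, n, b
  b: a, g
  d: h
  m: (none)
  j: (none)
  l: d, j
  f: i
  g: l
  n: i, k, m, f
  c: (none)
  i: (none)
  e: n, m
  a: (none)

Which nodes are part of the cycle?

b, d, g, h, l

DFS with gray/black marking from h:
h gray
  e gray
    n gray
      i gray
      i black
      k gray
        c gray
        c black
      k black
      m gray
      m black
      f gray
        f→i: i black — skip
      f black
    n black
    e→m: m black — skip
  e black
  h→n: n black — skip
  b gray
    a gray
    a black
    g gray
      l gray
        d gray
          d→h: h is gray → back edge
Back edge closes the cycle h → b → g → l → d → h; its vertices are {b, d, g, h, l}.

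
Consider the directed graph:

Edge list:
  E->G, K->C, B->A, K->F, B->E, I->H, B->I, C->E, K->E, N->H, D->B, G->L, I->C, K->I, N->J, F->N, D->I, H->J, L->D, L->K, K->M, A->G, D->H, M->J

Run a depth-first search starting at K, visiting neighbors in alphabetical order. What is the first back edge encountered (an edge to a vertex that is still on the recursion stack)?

A→G

DFS from K (visiting neighbors in alphabetical order); mark gray on enter, black on exit:
K gray
  C gray
    E gray
      G gray
        L gray
          D gray
            B gray
              A gray
                A→G: G is gray → back edge
First back edge: A → G.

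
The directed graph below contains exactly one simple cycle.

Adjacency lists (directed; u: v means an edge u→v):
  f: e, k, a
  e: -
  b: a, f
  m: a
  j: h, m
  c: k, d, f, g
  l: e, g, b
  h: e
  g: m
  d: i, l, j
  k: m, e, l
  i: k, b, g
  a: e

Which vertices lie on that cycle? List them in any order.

DFS with gray/black marking from b:
b gray
  a gray
    e gray
    e black
  a black
  f gray
    f→e: e black — skip
    k gray
      m gray
        m→a: a black — skip
      m black
      k→e: e black — skip
      l gray
        l→e: e black — skip
        g gray
          g→m: m black — skip
        g black
        l→b: b is gray → back edge
Back edge closes the cycle b → f → k → l → b; its vertices are {b, f, k, l}.

b, f, k, l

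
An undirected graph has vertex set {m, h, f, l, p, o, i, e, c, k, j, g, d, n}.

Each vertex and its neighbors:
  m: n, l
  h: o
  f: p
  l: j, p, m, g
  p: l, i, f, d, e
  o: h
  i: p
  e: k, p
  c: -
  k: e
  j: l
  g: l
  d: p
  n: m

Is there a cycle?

No

DFS, tracking each vertex's parent; an edge to a visited non-parent vertex closes a cycle.
Start from n:
visit n (parent –)
  visit m (parent n)
    m–n: parent, skip
    visit l (parent m)
      visit j (parent l)
        j–l: parent, skip
      visit p (parent l)
        p–l: parent, skip
        visit i (parent p)
          i–p: parent, skip
        visit f (parent p)
          f–p: parent, skip
        visit d (parent p)
          d–p: parent, skip
        visit e (parent p)
          visit k (parent e)
            k–e: parent, skip
          e–p: parent, skip
      l–m: parent, skip
      visit g (parent l)
        g–l: parent, skip
visit h (parent –)
  visit o (parent h)
    o–h: parent, skip
visit c (parent –)
No non-parent visited neighbor found — the graph is a forest.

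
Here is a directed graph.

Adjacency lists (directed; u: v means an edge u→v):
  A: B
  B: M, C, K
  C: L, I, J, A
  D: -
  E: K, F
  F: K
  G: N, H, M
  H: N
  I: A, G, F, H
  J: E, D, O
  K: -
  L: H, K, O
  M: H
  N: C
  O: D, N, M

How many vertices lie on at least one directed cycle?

11

A vertex is on a directed cycle iff it belongs to a strongly connected component of size ≥ 2 (or has a self-loop).
The vertices on cycles are {A, B, C, G, H, I, J, L, M, N, O} — 11 in total.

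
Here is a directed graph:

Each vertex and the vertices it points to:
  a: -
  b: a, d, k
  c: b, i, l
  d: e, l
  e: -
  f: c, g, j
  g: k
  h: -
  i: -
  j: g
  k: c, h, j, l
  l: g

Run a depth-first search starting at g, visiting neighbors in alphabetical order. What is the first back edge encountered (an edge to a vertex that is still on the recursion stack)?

l→g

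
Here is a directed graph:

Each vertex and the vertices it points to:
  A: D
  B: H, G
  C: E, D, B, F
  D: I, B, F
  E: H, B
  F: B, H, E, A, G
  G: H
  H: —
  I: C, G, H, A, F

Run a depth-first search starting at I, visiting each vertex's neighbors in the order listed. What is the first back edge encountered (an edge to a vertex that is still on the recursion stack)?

D->I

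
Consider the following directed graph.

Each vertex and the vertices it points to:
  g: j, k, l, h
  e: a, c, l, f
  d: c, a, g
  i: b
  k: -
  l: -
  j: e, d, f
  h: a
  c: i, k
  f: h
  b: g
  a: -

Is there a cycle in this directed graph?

Yes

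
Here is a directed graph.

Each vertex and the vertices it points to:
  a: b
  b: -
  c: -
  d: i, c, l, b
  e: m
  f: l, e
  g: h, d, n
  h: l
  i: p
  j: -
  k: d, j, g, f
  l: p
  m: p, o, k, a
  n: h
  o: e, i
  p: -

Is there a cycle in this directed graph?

Yes

DFS with white/gray/black marking, starting from c:
c gray
c black
a gray
  b gray
  b black
a black
d gray
  i gray
    p gray
    p black
  i black
  d→c: c black — skip
  l gray
    l→p: p black — skip
  l black
  d→b: b black — skip
d black
e gray
  m gray
    m→p: p black — skip
    o gray
      o→e: e is gray → back edge
Back edge found, so a cycle exists: e → m → o → e.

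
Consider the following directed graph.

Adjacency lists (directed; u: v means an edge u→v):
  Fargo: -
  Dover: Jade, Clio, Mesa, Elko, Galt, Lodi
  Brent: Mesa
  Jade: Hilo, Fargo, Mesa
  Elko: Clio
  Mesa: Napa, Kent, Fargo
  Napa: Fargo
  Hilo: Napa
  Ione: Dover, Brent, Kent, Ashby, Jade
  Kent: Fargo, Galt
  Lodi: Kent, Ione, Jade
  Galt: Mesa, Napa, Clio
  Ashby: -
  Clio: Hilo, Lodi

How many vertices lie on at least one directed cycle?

10

A vertex is on a directed cycle iff it belongs to a strongly connected component of size ≥ 2 (or has a self-loop).
The vertices on cycles are {Clio, Elko, Galt, Ione, Jade, Kent, Lodi, Mesa, Brent, Dover} — 10 in total.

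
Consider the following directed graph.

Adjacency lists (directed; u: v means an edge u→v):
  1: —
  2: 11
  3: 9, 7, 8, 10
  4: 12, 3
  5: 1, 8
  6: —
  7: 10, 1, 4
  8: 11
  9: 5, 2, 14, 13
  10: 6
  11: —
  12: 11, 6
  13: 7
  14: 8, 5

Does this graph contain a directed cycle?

DFS with white/gray/black marking, starting from 4:
4 gray
  12 gray
    11 gray
    11 black
    6 gray
    6 black
  12 black
  3 gray
    9 gray
      5 gray
        1 gray
        1 black
        8 gray
          8→11: 11 black — skip
        8 black
      5 black
      2 gray
        2→11: 11 black — skip
      2 black
      14 gray
        14→8: 8 black — skip
        14→5: 5 black — skip
      14 black
      13 gray
        7 gray
          10 gray
            10→6: 6 black — skip
          10 black
          7→1: 1 black — skip
          7→4: 4 is gray → back edge
Back edge found, so a cycle exists: 4 → 3 → 9 → 13 → 7 → 4.

Yes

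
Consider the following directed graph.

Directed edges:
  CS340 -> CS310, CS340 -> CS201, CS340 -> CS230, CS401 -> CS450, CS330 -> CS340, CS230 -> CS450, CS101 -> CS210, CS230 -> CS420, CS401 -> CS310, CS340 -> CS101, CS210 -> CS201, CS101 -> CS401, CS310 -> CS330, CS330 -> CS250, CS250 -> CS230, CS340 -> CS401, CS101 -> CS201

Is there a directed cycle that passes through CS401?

CS401 is on a cycle iff CS401 can reach itself via ≥1 edge.
CS401 → CS310 → CS330 → CS340 → CS401 — yes.

Yes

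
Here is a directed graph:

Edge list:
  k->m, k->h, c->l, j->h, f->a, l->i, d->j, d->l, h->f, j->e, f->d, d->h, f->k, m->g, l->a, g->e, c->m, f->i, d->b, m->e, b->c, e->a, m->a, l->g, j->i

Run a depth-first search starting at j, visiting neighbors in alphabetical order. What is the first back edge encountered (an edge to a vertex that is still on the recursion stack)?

d→h

DFS from j (visiting neighbors in alphabetical order); mark gray on enter, black on exit:
j gray
  e gray
    a gray
    a black
  e black
  h gray
    f gray
      f→a: a black — skip
      d gray
        b gray
          c gray
            l gray
              l→a: a black — skip
              g gray
                g→e: e black — skip
              g black
              i gray
              i black
            l black
            m gray
              m→a: a black — skip
              m→e: e black — skip
              m→g: g black — skip
            m black
          c black
        b black
        d→h: h is gray → back edge
First back edge: d → h.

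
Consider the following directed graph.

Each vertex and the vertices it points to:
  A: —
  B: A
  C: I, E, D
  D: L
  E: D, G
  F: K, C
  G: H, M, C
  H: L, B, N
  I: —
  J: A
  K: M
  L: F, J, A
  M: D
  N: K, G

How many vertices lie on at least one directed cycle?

10

A vertex is on a directed cycle iff it belongs to a strongly connected component of size ≥ 2 (or has a self-loop).
The vertices on cycles are {C, D, E, F, G, H, K, L, M, N} — 10 in total.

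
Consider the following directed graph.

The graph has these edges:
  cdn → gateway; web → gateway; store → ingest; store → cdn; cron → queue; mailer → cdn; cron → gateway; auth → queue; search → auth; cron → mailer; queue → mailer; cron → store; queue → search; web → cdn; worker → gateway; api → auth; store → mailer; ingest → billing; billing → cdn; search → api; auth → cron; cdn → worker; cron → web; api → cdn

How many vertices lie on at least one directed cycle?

5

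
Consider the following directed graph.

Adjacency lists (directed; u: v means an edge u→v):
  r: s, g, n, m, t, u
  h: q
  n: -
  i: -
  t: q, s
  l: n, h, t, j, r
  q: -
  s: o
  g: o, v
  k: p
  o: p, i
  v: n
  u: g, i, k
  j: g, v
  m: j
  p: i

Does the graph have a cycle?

No

DFS with white/gray/black marking, starting from l:
l gray
  n gray
  n black
  h gray
    q gray
    q black
  h black
  t gray
    t→q: q black — skip
    s gray
      o gray
        p gray
          i gray
          i black
        p black
        o→i: i black — skip
      o black
    s black
  t black
  j gray
    g gray
      g→o: o black — skip
      v gray
        v→n: n black — skip
      v black
    g black
    j→v: v black — skip
  j black
  r gray
    r→s: s black — skip
    r→g: g black — skip
    r→n: n black — skip
    m gray
      m→j: j black — skip
    m black
    r→t: t black — skip
    u gray
      u→g: g black — skip
      u→i: i black — skip
      k gray
        k→p: p black — skip
      k black
    u black
  r black
l black
Every edge goes to a white or black vertex — no back edge, so the graph is acyclic.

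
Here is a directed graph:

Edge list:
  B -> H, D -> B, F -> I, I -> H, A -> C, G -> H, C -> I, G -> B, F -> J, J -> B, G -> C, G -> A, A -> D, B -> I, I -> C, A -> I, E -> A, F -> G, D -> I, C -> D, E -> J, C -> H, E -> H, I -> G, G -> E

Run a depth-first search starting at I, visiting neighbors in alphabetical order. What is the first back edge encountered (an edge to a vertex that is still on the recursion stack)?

B→I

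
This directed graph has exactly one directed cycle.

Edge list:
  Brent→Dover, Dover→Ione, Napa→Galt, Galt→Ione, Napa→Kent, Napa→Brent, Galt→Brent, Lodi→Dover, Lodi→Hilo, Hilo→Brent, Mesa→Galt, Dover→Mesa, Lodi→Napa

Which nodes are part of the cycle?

Galt, Mesa, Brent, Dover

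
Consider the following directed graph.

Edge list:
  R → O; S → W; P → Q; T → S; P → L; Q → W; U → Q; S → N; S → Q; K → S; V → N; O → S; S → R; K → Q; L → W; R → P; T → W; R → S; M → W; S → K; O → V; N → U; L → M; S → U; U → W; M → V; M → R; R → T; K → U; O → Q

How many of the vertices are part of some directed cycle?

A vertex is on a directed cycle iff it belongs to a strongly connected component of size ≥ 2 (or has a self-loop).
The vertices on cycles are {K, L, M, O, P, R, S, T} — 8 in total.

8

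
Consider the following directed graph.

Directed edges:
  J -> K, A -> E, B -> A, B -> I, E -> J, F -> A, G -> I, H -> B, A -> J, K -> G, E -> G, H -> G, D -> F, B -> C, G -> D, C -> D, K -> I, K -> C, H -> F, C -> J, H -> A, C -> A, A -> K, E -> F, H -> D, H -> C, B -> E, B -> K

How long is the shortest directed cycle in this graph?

3

For each vertex v, BFS finds the shortest path from v back to v.
The shortest such closed walk is A → K → C → A, length 3.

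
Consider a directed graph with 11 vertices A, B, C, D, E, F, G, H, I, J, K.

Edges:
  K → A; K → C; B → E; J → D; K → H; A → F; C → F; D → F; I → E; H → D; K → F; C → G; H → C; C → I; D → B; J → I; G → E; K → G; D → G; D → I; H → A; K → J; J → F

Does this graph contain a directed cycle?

DFS with white/gray/black marking, starting from J:
J gray
  D gray
    B gray
      E gray
      E black
    B black
    F gray
    F black
    I gray
      I→E: E black — skip
    I black
    G gray
      G→E: E black — skip
    G black
  D black
  J→F: F black — skip
  J→I: I black — skip
J black
A gray
  A→F: F black — skip
A black
C gray
  C→G: G black — skip
  C→F: F black — skip
  C→I: I black — skip
C black
H gray
  H→D: D black — skip
  H→A: A black — skip
  H→C: C black — skip
H black
K gray
  K→A: A black — skip
  K→H: H black — skip
  K→C: C black — skip
  K→J: J black — skip
  K→G: G black — skip
  K→F: F black — skip
K black
Every edge goes to a white or black vertex — no back edge, so the graph is acyclic.

No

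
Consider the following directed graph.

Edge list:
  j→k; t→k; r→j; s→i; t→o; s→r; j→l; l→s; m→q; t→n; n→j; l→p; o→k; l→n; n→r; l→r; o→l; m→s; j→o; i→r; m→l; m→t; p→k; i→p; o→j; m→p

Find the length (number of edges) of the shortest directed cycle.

2

For each vertex v, BFS finds the shortest path from v back to v.
The shortest such closed walk is o → j → o, length 2.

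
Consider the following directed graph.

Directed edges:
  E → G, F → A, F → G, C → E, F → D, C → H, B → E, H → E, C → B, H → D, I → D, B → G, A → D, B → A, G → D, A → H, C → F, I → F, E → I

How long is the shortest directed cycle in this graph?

For each vertex v, BFS finds the shortest path from v back to v.
The shortest such closed walk is E → I → F → A → H → E, length 5.

5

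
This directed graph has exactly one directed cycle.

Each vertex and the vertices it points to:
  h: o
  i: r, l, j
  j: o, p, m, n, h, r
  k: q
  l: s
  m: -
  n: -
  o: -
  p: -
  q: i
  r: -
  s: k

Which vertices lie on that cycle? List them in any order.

i, k, l, q, s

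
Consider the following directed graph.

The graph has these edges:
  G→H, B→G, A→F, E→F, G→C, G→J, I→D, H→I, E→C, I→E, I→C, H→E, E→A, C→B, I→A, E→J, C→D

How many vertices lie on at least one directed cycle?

A vertex is on a directed cycle iff it belongs to a strongly connected component of size ≥ 2 (or has a self-loop).
The vertices on cycles are {B, C, E, G, H, I} — 6 in total.

6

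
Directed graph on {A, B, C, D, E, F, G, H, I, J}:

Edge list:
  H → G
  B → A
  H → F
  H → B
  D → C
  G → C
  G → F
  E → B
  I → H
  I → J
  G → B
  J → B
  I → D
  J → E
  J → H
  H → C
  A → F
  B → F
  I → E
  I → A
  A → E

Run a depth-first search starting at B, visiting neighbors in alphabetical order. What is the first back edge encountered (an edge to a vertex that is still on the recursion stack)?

E->B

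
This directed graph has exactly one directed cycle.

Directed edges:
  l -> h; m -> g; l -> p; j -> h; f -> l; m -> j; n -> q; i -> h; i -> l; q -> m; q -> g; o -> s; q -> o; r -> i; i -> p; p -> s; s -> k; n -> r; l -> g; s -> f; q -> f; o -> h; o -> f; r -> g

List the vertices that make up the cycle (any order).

DFS with gray/black marking from l:
l gray
  h gray
  h black
  p gray
    s gray
      k gray
      k black
      f gray
        f→l: l is gray → back edge
Back edge closes the cycle l → p → s → f → l; its vertices are {f, l, p, s}.

f, l, p, s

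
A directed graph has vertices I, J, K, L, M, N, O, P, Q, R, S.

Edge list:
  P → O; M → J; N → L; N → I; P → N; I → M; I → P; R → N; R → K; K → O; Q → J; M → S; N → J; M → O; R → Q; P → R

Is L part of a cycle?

No

L lies on a cycle iff there is a path from L back to itself.
Exploring from L, it never reaches itself; equivalently, its strongly connected component is a singleton.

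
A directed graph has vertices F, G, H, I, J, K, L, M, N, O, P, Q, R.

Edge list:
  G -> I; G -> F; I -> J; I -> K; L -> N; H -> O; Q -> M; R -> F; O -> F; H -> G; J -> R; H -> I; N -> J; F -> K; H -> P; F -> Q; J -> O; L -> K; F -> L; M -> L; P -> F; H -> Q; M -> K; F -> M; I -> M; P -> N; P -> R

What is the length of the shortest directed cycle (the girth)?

5

For each vertex v, BFS finds the shortest path from v back to v.
The shortest such closed walk is N → J → R → F → L → N, length 5.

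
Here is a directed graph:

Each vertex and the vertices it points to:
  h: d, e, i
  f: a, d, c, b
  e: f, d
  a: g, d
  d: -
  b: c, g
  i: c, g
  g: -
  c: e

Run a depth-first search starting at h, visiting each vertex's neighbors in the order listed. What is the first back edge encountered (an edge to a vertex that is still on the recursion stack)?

c->e

DFS from h (visiting each vertex's neighbors in the order listed); mark gray on enter, black on exit:
h gray
  d gray
  d black
  e gray
    f gray
      a gray
        g gray
        g black
        a→d: d black — skip
      a black
      f→d: d black — skip
      c gray
        c→e: e is gray → back edge
First back edge: c → e.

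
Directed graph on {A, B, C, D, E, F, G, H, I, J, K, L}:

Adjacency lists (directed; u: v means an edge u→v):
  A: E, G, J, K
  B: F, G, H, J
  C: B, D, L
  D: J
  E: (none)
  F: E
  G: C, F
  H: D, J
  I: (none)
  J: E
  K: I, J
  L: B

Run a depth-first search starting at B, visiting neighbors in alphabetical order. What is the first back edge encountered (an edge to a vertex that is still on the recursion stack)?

DFS from B (visiting neighbors in alphabetical order); mark gray on enter, black on exit:
B gray
  F gray
    E gray
    E black
  F black
  G gray
    C gray
      C→B: B is gray → back edge
First back edge: C → B.

C→B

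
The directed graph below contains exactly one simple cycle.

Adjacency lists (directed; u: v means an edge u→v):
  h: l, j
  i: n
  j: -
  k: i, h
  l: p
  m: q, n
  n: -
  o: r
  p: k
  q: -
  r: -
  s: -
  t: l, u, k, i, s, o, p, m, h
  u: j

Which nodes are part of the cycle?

DFS with gray/black marking from h:
h gray
  l gray
    p gray
      k gray
        i gray
          n gray
          n black
        i black
        k→h: h is gray → back edge
Back edge closes the cycle h → l → p → k → h; its vertices are {h, k, l, p}.

h, k, l, p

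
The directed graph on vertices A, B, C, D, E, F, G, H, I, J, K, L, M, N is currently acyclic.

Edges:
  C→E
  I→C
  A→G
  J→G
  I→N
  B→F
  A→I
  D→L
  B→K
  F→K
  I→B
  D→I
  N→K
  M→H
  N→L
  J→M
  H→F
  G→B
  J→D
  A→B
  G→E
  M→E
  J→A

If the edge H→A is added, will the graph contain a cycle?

Adding H→A creates a cycle iff A can already reach H.
Explore from A: no path reaches H. The graph stays acyclic.

No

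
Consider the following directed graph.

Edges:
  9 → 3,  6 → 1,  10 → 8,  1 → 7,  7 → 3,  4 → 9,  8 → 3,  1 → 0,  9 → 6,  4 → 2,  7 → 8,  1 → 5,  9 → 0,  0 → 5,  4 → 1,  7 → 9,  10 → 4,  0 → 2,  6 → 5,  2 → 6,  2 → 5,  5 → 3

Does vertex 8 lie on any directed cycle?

No

8 lies on a cycle iff there is a path from 8 back to itself.
Exploring from 8, it never reaches itself; equivalently, its strongly connected component is a singleton.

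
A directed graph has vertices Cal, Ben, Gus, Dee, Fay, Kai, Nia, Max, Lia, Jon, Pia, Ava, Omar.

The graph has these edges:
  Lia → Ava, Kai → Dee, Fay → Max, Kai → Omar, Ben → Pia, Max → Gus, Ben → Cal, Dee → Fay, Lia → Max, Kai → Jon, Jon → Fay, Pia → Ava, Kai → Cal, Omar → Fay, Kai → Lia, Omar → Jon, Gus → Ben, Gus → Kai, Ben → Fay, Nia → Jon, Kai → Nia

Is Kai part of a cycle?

Yes

Kai is on a cycle iff Kai can reach itself via ≥1 edge.
Kai → Lia → Max → Gus → Kai — yes.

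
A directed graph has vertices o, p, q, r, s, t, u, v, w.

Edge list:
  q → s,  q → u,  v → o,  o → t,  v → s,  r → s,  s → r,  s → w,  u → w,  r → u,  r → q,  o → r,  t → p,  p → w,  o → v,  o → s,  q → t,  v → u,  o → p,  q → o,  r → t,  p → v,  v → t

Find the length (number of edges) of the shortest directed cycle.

For each vertex v, BFS finds the shortest path from v back to v.
The shortest such closed walk is r → s → r, length 2.

2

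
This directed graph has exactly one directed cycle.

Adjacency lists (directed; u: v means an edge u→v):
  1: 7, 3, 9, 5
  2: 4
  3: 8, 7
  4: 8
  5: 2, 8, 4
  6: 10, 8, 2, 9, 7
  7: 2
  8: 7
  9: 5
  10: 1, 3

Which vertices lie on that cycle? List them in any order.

DFS with gray/black marking from 8:
8 gray
  7 gray
    2 gray
      4 gray
        4→8: 8 is gray → back edge
Back edge closes the cycle 8 → 7 → 2 → 4 → 8; its vertices are {2, 4, 7, 8}.

2, 4, 7, 8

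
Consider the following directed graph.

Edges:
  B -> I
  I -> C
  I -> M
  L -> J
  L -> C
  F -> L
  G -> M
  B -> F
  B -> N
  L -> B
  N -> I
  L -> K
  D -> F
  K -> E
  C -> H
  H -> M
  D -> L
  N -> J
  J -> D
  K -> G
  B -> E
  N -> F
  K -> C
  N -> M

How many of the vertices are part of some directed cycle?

A vertex is on a directed cycle iff it belongs to a strongly connected component of size ≥ 2 (or has a self-loop).
The vertices on cycles are {B, D, F, J, L, N} — 6 in total.

6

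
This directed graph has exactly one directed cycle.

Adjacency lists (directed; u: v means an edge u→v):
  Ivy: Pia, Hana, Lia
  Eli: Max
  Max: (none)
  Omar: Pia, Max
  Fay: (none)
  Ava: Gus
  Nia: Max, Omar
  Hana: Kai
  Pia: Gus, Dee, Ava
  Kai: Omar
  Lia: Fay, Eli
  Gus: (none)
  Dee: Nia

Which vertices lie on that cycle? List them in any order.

Dee, Nia, Pia, Omar

DFS with gray/black marking from Pia:
Pia gray
  Gus gray
  Gus black
  Dee gray
    Nia gray
      Max gray
      Max black
      Omar gray
        Omar→Pia: Pia is gray → back edge
Back edge closes the cycle Pia → Dee → Nia → Omar → Pia; its vertices are {Dee, Nia, Pia, Omar}.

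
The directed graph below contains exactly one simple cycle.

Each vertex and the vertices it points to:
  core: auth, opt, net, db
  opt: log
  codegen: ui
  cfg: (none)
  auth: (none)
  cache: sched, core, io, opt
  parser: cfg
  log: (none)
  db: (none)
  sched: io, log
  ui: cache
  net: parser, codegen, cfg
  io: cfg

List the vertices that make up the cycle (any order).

ui, net, core, cache, codegen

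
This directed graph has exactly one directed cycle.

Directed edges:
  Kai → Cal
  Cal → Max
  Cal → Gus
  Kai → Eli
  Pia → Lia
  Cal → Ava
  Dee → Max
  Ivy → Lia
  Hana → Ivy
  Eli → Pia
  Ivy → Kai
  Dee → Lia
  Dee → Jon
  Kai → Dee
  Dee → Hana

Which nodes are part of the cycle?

DFS with gray/black marking from Kai:
Kai gray
  Cal gray
    Ava gray
    Ava black
    Gus gray
    Gus black
    Max gray
    Max black
  Cal black
  Eli gray
    Pia gray
      Lia gray
      Lia black
    Pia black
  Eli black
  Dee gray
    Jon gray
    Jon black
    Hana gray
      Ivy gray
        Ivy→Kai: Kai is gray → back edge
Back edge closes the cycle Kai → Dee → Hana → Ivy → Kai; its vertices are {Dee, Ivy, Kai, Hana}.

Dee, Ivy, Kai, Hana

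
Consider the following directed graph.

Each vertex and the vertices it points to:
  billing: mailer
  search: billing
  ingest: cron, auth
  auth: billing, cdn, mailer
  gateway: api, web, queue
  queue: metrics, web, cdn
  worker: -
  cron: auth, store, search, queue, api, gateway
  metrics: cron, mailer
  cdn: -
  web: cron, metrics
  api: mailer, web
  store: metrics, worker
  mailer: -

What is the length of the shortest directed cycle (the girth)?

3

For each vertex v, BFS finds the shortest path from v back to v.
The shortest such closed walk is cron → queue → web → cron, length 3.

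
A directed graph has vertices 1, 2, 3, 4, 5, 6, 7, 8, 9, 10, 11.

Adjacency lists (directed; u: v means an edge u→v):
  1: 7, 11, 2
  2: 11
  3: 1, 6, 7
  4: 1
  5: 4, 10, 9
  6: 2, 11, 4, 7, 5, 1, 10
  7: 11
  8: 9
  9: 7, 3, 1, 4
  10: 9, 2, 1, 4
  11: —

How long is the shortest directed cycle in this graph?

4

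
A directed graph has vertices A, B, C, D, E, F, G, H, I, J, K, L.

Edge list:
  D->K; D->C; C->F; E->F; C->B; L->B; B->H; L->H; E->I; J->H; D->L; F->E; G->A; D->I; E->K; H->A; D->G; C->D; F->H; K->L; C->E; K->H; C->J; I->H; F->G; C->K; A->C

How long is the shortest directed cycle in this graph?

For each vertex v, BFS finds the shortest path from v back to v.
The shortest such closed walk is C → D → C, length 2.

2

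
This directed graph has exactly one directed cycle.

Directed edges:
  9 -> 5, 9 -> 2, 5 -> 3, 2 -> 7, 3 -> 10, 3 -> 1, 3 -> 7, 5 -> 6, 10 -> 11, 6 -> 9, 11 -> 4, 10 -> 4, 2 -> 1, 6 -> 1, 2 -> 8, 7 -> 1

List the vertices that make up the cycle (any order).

5, 6, 9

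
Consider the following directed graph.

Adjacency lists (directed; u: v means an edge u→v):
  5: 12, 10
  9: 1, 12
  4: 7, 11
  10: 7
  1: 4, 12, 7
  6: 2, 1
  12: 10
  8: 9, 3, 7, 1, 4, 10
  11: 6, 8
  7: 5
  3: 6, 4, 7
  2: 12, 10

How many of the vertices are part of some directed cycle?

A vertex is on a directed cycle iff it belongs to a strongly connected component of size ≥ 2 (or has a self-loop).
The vertices on cycles are {1, 3, 4, 5, 6, 7, 8, 9, 10, 11, 12} — 11 in total.

11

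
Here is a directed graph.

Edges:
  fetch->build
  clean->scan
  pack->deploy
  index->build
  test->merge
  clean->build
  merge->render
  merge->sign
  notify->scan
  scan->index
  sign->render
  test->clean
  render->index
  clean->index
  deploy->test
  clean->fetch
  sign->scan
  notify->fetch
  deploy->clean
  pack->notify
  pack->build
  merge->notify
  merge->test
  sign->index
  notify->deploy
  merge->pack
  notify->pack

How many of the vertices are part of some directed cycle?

A vertex is on a directed cycle iff it belongs to a strongly connected component of size ≥ 2 (or has a self-loop).
The vertices on cycles are {pack, test, merge, deploy, notify} — 5 in total.

5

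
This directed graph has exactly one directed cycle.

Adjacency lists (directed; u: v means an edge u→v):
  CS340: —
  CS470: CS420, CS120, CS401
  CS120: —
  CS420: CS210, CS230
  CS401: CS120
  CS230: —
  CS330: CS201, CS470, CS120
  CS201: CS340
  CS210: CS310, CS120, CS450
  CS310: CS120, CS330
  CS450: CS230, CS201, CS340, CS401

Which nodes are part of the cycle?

CS210, CS310, CS330, CS420, CS470

DFS with gray/black marking from CS420:
CS420 gray
  CS210 gray
    CS310 gray
      CS120 gray
      CS120 black
      CS330 gray
        CS201 gray
          CS340 gray
          CS340 black
        CS201 black
        CS470 gray
          CS470→CS420: CS420 is gray → back edge
Back edge closes the cycle CS420 → CS210 → CS310 → CS330 → CS470 → CS420; its vertices are {CS210, CS310, CS330, CS420, CS470}.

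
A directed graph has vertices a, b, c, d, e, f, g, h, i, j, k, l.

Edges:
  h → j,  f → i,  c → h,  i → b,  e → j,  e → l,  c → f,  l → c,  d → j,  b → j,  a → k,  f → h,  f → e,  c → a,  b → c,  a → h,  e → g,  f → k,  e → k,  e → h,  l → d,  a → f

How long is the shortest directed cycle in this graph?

4

For each vertex v, BFS finds the shortest path from v back to v.
The shortest such closed walk is l → c → f → e → l, length 4.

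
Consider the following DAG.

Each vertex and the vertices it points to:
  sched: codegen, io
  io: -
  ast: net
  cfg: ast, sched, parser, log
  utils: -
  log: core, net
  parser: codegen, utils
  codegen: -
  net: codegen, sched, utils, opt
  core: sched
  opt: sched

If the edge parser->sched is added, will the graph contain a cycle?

No

Adding parser→sched creates a cycle iff sched can already reach parser.
Explore from sched: no path reaches parser. The graph stays acyclic.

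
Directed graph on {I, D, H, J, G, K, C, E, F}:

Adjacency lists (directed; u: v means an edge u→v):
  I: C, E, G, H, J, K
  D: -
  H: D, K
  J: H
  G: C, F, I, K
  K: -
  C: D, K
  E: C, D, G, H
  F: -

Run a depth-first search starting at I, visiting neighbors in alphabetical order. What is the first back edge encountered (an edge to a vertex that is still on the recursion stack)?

DFS from I (visiting neighbors in alphabetical order); mark gray on enter, black on exit:
I gray
  C gray
    D gray
    D black
    K gray
    K black
  C black
  E gray
    E→C: C black — skip
    E→D: D black — skip
    G gray
      G→C: C black — skip
      F gray
      F black
      G→I: I is gray → back edge
First back edge: G → I.

G→I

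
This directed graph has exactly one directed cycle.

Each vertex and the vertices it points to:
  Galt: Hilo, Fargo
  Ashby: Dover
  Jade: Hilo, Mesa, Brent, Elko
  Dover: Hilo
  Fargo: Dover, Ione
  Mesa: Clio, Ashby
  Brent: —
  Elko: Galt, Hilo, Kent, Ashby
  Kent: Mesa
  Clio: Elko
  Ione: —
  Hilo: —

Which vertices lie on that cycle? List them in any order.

DFS with gray/black marking from Elko:
Elko gray
  Galt gray
    Hilo gray
    Hilo black
    Fargo gray
      Dover gray
        Dover→Hilo: Hilo black — skip
      Dover black
      Ione gray
      Ione black
    Fargo black
  Galt black
  Elko→Hilo: Hilo black — skip
  Kent gray
    Mesa gray
      Clio gray
        Clio→Elko: Elko is gray → back edge
Back edge closes the cycle Elko → Kent → Mesa → Clio → Elko; its vertices are {Clio, Elko, Kent, Mesa}.

Clio, Elko, Kent, Mesa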